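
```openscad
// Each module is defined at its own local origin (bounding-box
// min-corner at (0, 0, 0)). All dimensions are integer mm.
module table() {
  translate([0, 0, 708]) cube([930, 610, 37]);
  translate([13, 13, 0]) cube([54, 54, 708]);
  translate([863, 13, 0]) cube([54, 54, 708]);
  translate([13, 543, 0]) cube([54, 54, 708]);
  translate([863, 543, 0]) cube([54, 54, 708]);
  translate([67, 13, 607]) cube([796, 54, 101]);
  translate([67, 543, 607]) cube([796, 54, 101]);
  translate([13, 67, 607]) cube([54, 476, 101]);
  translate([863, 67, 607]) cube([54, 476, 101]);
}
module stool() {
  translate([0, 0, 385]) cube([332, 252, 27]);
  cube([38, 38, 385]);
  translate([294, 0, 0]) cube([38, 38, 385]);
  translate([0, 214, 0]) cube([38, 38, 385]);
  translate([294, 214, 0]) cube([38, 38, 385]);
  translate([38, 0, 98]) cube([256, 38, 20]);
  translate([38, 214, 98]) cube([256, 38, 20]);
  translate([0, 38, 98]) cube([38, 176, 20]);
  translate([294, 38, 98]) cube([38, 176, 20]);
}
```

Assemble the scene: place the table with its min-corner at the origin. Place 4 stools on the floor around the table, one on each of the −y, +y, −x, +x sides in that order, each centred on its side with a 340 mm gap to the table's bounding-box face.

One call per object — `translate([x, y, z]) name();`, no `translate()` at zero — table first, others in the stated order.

table();
translate([299, -592, 0]) stool();
translate([299, 950, 0]) stool();
translate([-672, 179, 0]) stool();
translate([1270, 179, 0]) stool();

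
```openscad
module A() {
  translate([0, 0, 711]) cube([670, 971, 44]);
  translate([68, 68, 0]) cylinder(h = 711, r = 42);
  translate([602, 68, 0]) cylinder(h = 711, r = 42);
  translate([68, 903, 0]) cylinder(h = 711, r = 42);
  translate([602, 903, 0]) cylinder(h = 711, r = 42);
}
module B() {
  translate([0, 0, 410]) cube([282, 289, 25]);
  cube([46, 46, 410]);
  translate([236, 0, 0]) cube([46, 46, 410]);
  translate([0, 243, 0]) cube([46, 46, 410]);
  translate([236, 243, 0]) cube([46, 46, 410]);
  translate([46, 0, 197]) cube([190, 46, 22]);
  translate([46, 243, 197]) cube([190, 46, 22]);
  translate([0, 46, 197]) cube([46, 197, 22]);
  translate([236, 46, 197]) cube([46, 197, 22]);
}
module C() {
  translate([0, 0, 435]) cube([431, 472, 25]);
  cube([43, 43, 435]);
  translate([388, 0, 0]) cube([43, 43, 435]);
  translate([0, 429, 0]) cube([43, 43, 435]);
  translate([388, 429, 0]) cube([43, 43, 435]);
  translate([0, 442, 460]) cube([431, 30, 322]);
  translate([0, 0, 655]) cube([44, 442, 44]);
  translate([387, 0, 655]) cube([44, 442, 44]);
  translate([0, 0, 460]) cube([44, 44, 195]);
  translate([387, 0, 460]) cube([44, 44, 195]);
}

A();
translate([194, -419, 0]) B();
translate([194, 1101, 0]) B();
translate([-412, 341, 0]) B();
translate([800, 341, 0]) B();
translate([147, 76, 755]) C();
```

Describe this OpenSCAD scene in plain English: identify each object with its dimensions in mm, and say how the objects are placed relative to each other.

A is a table with a 670×971 mm rectangular top, 44 mm thick, top surface at z = 755 mm, supported by four round legs of 84 mm diameter, each leg's bounding box inset 26 mm from the nearest pair of top edges, running from the floor.

B is a four-legged stool. The seat is a 282×289×25 mm slab whose top surface is at z = 435 mm; four square legs, each 46×46 mm in cross-section, run from the floor (z = 0) to the underside of the seat, each flush with a corner of the seat. Four stretchers, 46 mm wide and 22 mm tall, connect adjacent legs with their undersides at z = 197 mm, each running between the inner faces of the legs it joins and aligned with the legs' outer faces on the other axis.

C is a chair. The seat is a 431×472×25 mm slab with its top at z = 460 mm, on four 43×43 mm corner legs (flush with the seat edges, standing on z = 0). A flat backrest 30 mm thick, 322 mm tall, spans the full seat width and rises from the seat top along its +y edge, rear face flush with the rear of the seat. Two armrests of 44×44 mm section run along each side from the seat's front edge to the front of the backrest, top faces 239 mm above the seat top and outer faces flush with the seat's x-edges; a 44×44 mm post under the front of each armrest stands on the seat at the front corner.

Four stools sit around the table at the −y, +y, −x, +x sides. The chair is on top of the table.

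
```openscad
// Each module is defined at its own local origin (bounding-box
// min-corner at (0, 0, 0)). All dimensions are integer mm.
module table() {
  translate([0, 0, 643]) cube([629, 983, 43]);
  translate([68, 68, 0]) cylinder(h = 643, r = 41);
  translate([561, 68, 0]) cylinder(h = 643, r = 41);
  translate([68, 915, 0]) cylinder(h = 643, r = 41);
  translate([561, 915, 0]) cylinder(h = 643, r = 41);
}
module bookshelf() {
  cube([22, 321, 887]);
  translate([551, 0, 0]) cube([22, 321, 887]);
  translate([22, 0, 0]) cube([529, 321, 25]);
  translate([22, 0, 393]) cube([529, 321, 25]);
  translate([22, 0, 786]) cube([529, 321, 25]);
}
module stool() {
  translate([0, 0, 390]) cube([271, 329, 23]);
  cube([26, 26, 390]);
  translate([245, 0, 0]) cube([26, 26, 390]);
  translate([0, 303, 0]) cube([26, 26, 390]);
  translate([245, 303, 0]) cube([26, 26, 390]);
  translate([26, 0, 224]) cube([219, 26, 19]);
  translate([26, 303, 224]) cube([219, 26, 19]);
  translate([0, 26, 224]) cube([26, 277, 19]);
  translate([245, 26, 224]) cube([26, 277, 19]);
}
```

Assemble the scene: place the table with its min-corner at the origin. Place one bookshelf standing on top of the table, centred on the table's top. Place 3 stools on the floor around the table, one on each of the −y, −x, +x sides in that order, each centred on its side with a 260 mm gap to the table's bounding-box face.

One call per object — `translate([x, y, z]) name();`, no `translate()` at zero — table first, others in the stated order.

table();
translate([28, 331, 686]) bookshelf();
translate([179, -589, 0]) stool();
translate([-531, 327, 0]) stool();
translate([889, 327, 0]) stool();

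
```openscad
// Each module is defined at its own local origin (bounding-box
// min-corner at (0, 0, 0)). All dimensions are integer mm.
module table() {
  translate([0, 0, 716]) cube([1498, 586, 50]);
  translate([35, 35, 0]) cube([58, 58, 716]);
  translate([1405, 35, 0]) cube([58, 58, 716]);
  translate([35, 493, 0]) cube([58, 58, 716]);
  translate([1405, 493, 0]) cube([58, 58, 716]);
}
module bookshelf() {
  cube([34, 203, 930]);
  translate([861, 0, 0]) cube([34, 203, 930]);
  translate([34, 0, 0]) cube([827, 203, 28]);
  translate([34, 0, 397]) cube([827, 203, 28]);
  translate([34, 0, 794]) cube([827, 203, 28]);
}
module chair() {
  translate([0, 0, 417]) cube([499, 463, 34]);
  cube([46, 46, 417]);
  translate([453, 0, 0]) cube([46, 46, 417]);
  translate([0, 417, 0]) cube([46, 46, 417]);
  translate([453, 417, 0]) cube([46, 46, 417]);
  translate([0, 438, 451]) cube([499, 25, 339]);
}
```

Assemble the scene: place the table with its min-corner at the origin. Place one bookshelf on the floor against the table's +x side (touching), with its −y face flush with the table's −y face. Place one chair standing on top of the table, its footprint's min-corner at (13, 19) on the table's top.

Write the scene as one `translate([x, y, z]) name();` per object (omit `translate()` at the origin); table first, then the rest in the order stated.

table();
translate([1498, 0, 0]) bookshelf();
translate([13, 19, 766]) chair();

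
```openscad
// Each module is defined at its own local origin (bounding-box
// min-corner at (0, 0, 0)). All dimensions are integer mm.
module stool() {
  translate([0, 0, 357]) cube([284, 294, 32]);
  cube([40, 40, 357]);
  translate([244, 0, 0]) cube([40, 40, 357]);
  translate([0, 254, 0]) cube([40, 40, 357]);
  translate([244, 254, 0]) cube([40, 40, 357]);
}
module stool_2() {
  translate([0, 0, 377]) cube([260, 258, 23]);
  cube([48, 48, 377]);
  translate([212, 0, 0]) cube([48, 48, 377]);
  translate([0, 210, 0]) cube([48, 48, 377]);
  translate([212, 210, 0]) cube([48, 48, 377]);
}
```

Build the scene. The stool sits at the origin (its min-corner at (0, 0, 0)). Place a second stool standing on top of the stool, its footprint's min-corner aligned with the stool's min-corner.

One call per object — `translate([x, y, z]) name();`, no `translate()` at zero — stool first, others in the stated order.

stool();
translate([0, 0, 389]) stool_2();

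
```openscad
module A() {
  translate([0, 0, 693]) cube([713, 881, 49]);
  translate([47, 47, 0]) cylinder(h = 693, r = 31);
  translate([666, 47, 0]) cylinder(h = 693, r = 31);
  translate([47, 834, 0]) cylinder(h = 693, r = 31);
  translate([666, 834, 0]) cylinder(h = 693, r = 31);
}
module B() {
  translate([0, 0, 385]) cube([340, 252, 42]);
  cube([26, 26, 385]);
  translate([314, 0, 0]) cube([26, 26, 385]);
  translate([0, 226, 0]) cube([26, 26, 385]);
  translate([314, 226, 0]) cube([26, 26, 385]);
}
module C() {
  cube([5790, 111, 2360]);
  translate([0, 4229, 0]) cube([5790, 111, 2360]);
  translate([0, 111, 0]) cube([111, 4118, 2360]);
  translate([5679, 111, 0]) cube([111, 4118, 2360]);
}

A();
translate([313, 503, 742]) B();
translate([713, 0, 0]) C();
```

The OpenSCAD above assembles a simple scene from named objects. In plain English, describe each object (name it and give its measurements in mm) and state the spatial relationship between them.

A is a table: top 713 mm (x) × 881 mm (y), 49 mm thick, upper face at z = 742 mm, on four round legs of 62 mm diameter, each leg's bounding box inset 16 mm from the nearest pair of top edges, running from z = 0 to the bottom of the top.

B is a four-legged stool. The seat is 340×252 mm, 42 mm thick, top at z = 427 mm. It stands on four square legs, each 26×26 mm in cross-section, from z = 0 to the seat underside, each flush with a corner of the seat.

C is a box-shaped house frame (walls only): outside footprint 5790×4340 mm, wall height 2360 mm, wall thickness 111 mm. The two y-facing walls run the full x-width; the two x-facing walls fit between the inner faces of the y-facing walls.

The stool is on top of the table. The house frame is against the table's +x side, with their −y faces flush.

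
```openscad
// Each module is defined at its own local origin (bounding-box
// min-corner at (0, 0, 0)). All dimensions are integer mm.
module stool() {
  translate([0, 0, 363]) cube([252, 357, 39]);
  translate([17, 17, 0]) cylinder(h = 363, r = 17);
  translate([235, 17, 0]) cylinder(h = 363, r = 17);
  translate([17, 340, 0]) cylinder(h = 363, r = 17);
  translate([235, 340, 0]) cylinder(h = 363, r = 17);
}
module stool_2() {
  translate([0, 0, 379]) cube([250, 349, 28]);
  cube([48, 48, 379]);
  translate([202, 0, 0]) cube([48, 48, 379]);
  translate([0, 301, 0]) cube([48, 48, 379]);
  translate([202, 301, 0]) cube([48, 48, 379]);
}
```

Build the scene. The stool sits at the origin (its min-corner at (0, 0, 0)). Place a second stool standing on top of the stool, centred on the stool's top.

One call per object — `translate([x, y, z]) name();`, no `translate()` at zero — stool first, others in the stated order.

stool();
translate([1, 4, 402]) stool_2();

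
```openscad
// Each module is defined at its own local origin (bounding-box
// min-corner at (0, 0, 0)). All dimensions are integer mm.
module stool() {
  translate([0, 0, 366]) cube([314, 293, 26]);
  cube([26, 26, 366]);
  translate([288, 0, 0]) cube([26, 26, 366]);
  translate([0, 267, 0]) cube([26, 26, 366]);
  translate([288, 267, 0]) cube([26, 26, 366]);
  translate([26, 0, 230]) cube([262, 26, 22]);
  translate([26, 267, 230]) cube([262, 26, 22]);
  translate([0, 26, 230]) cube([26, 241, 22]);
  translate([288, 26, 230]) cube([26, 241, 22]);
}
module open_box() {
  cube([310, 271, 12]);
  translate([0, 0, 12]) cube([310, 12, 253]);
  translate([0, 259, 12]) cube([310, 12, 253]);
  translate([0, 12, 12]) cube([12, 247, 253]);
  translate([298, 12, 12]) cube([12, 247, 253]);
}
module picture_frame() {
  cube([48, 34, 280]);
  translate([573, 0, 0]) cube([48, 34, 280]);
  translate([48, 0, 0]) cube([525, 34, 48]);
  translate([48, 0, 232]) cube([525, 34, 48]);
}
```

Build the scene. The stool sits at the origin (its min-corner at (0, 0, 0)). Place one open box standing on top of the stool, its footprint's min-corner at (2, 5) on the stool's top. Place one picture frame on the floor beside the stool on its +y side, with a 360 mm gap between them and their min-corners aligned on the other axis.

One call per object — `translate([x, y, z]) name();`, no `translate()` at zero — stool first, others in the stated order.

stool();
translate([2, 5, 392]) open_box();
translate([0, 653, 0]) picture_frame();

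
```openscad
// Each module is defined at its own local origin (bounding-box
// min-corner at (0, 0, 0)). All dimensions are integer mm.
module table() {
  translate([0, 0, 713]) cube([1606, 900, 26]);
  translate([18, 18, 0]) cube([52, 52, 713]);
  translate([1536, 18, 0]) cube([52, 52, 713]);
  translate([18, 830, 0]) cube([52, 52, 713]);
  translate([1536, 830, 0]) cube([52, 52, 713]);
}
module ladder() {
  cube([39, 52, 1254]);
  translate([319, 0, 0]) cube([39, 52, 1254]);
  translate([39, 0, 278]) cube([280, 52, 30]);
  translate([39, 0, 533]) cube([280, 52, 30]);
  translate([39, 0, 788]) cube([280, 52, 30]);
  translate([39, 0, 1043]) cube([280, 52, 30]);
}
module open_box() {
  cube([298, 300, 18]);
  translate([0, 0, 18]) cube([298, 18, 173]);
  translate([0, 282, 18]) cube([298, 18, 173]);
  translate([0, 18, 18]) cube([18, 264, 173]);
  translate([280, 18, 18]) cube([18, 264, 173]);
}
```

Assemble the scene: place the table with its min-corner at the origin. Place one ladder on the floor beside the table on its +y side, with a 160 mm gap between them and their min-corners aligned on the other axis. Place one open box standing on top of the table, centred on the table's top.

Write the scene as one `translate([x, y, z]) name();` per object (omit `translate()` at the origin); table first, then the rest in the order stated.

table();
translate([0, 1060, 0]) ladder();
translate([654, 300, 739]) open_box();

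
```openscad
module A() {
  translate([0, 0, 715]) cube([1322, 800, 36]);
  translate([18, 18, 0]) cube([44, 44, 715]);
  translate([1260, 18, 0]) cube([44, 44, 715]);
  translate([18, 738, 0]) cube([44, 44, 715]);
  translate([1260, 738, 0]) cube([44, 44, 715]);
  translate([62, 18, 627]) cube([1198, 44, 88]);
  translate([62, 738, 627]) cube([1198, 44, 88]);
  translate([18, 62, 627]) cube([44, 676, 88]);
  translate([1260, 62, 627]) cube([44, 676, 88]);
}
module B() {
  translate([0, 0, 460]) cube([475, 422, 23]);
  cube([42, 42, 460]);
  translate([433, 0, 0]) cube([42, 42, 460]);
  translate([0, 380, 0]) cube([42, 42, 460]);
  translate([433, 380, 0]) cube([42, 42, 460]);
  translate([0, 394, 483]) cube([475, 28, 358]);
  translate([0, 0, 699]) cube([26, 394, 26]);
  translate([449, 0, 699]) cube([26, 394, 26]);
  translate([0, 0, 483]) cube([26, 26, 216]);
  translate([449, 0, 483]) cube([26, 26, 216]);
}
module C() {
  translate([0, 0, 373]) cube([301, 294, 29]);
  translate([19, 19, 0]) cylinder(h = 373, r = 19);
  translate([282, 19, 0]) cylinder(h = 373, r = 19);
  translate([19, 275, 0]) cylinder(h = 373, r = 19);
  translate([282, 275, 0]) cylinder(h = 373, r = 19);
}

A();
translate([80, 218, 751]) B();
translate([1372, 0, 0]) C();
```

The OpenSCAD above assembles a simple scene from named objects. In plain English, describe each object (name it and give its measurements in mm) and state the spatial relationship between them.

A is a table with a 1322×800 mm rectangular top, 36 mm thick, top surface at z = 751 mm, supported by four 44×44 mm square legs, each inset 18 mm from the nearest pair of top edges, running from the floor. Four apron rails, 44 mm thick and 88 mm tall, run between adjacent legs with their top edges flush with the underside of the top and their outer faces flush with the legs' outer faces.

B is a chair. The seat is a 475×422×23 mm slab with its top at z = 483 mm, on four 42×42 mm corner legs (flush with the seat edges, standing on z = 0). A flat backrest 28 mm thick, 358 mm tall, spans the full seat width and rises from the seat top along its +y edge, rear face flush with the rear of the seat. Two armrests of 26×26 mm section run along each side from the seat's front edge to the front of the backrest, top faces 242 mm above the seat top and outer faces flush with the seat's x-edges; a 26×26 mm post under the front of each armrest stands on the seat at the front corner.

C is a simple wooden stool: a rectangular seat 301 mm (x) by 294 mm (y), 29 mm thick, top face at z = 402 mm, on four round legs, each 38 mm in diameter. The legs rest on z = 0, each leg's axis is inset half a diameter from the nearest pair of seat edges (so the leg's bounding box is flush with the corner).

The chair is on top of the table. The stool is on the floor beside the table on its +x side.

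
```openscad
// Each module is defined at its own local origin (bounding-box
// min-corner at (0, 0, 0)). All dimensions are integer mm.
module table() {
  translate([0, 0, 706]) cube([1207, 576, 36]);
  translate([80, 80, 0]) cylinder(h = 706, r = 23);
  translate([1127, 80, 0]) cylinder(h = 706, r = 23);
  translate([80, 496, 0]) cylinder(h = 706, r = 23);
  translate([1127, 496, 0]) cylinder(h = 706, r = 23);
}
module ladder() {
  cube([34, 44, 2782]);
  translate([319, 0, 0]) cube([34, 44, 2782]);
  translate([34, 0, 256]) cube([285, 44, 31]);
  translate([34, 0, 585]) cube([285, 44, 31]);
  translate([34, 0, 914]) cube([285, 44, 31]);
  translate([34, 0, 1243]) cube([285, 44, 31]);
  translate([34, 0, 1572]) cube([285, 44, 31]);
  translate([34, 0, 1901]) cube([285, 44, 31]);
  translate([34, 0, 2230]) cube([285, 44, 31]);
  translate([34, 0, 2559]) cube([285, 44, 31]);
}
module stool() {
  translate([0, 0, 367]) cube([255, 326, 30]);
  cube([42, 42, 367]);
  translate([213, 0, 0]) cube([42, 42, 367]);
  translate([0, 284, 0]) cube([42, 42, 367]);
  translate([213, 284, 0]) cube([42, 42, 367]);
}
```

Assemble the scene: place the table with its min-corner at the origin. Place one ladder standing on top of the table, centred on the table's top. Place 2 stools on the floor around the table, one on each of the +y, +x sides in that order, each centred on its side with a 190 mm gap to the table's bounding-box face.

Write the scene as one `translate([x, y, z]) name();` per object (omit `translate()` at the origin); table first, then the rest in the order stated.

table();
translate([427, 266, 742]) ladder();
translate([476, 766, 0]) stool();
translate([1397, 125, 0]) stool();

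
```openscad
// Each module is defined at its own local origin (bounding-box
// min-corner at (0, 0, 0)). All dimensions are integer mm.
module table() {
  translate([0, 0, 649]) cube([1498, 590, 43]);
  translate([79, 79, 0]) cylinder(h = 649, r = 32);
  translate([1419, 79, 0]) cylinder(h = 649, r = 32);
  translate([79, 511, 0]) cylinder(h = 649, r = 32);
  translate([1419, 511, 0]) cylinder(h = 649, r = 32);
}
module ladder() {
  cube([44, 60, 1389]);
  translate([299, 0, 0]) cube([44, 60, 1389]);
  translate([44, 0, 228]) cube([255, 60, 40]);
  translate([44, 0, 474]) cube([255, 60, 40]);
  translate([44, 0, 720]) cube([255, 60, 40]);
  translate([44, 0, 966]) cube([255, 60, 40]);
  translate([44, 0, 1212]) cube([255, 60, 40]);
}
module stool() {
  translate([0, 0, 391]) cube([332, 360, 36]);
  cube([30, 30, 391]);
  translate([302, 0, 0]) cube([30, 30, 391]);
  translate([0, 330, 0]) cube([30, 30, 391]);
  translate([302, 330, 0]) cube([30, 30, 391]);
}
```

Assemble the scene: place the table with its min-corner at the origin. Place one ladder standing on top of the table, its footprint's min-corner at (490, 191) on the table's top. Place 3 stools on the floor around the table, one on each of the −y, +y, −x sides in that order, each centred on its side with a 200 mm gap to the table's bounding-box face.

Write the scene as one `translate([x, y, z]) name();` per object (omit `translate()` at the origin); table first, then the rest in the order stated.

table();
translate([490, 191, 692]) ladder();
translate([583, -560, 0]) stool();
translate([583, 790, 0]) stool();
translate([-532, 115, 0]) stool();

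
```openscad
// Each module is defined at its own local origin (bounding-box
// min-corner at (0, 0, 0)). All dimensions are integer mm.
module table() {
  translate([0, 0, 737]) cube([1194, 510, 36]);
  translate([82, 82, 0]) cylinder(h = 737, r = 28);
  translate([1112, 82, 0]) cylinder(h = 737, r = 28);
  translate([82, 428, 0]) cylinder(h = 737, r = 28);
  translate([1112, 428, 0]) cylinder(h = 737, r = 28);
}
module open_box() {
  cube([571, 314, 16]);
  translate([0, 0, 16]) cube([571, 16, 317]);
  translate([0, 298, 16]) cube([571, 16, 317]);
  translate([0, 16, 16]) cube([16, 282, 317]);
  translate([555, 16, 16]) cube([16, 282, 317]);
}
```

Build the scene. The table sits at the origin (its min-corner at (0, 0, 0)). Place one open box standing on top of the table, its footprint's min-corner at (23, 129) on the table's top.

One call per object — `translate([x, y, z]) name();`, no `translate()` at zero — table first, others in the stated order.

table();
translate([23, 129, 773]) open_box();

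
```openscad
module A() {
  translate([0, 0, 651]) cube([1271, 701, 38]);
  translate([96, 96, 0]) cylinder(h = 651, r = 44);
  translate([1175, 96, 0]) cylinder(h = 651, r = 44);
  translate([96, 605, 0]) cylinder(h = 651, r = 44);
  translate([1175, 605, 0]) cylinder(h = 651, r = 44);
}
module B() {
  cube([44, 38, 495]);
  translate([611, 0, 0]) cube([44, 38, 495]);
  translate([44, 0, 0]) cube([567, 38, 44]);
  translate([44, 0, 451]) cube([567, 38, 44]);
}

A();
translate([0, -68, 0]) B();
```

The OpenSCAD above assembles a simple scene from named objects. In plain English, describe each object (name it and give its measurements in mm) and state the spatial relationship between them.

A is a table: top 1271 mm (x) × 701 mm (y), 38 mm thick, upper face at z = 689 mm, on four round legs of 88 mm diameter, each leg's bounding box inset 52 mm from the nearest pair of top edges, running from z = 0 to the bottom of the top.

B is a picture frame with a 567×407 mm rectangular opening (x by z) and a uniform 44 mm border on every side. Frame depth is 38 mm along y. It is built from two vertical stiles running the full outside height and two horizontal rails spanning the gap between the stiles.

The picture frame is on the floor beside the table on its −y side.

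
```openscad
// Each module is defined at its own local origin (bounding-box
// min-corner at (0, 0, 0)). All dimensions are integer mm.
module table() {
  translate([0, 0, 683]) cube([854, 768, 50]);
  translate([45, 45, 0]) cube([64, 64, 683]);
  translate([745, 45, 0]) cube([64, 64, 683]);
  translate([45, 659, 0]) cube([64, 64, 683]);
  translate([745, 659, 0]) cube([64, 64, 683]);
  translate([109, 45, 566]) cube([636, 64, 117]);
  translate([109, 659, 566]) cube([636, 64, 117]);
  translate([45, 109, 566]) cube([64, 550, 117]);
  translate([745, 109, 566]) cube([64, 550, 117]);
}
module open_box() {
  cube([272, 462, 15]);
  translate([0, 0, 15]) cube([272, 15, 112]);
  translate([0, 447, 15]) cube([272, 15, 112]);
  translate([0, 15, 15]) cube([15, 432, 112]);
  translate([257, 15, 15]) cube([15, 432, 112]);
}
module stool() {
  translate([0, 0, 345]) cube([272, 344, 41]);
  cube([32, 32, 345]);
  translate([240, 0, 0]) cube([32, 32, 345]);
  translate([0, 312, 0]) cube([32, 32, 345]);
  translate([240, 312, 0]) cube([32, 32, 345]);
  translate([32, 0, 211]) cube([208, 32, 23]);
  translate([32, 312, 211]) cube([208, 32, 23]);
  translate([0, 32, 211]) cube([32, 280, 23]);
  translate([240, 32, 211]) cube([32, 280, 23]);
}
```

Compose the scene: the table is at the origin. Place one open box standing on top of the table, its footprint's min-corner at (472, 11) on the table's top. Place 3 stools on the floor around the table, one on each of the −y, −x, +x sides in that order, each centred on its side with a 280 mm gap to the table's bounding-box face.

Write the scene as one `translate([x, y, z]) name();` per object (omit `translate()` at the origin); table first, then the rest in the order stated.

table();
translate([472, 11, 733]) open_box();
translate([291, -624, 0]) stool();
translate([-552, 212, 0]) stool();
translate([1134, 212, 0]) stool();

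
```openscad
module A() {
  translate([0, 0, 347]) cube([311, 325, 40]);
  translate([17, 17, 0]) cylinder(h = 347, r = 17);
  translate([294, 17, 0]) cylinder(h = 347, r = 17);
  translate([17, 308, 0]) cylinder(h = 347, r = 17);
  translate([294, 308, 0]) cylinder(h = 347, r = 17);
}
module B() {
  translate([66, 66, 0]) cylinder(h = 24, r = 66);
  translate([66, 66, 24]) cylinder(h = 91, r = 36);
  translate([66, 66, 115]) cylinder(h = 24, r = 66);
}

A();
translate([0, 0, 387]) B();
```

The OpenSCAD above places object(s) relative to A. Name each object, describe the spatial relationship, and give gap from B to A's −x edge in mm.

The spool's min-x is at 0; the stool's min-x is 0; gap = 0 mm.

A is a stool. B is a spool. The spool is on top of the stool. The gap from the spool to the stool's −x edge is 0 mm.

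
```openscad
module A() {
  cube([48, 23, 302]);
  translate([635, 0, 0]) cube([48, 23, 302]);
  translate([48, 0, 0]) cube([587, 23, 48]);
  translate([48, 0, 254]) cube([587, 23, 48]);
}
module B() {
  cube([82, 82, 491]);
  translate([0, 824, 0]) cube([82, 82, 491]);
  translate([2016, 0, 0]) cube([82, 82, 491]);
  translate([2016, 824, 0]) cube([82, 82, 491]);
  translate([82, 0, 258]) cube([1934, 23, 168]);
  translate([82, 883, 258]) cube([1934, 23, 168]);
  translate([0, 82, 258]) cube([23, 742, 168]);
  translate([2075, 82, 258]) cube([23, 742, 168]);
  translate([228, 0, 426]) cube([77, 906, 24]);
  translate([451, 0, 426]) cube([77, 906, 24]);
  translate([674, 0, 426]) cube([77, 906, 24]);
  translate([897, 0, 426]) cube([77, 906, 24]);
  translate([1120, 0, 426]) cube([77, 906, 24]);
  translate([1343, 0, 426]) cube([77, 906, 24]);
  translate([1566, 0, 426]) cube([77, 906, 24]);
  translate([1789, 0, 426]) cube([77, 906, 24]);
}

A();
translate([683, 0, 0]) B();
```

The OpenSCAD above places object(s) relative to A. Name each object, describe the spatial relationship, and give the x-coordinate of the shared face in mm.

The picture frame's +x face and the bed frame's −x face are both at x = 683 mm.

A is a picture frame. B is a bed frame. The bed frame is against the picture frame's +x side, with their −y faces flush. The x-coordinate of the shared face is 683 mm.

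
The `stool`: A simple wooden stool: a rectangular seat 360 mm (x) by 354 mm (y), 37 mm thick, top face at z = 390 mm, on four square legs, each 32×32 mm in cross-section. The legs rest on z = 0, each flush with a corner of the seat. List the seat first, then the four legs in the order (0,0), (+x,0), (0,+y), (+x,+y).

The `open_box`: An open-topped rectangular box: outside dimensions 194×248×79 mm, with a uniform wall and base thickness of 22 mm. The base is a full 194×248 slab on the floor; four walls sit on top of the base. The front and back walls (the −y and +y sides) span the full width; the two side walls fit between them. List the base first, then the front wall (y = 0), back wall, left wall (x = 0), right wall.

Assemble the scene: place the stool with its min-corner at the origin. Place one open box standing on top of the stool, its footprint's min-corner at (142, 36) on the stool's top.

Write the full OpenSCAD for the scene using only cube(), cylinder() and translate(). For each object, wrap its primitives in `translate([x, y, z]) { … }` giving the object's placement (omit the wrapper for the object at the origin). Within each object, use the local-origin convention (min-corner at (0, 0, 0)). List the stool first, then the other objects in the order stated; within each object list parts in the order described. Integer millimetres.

translate([0, 0, 353]) cube([360, 354, 37]);
cube([32, 32, 353]);
translate([328, 0, 0]) cube([32, 32, 353]);
translate([0, 322, 0]) cube([32, 32, 353]);
translate([328, 322, 0]) cube([32, 32, 353]);
translate([142, 36, 390]) {
  cube([194, 248, 22]);
  translate([0, 0, 22]) cube([194, 22, 57]);
  translate([0, 226, 22]) cube([194, 22, 57]);
  translate([0, 22, 22]) cube([22, 204, 57]);
  translate([172, 22, 22]) cube([22, 204, 57]);
}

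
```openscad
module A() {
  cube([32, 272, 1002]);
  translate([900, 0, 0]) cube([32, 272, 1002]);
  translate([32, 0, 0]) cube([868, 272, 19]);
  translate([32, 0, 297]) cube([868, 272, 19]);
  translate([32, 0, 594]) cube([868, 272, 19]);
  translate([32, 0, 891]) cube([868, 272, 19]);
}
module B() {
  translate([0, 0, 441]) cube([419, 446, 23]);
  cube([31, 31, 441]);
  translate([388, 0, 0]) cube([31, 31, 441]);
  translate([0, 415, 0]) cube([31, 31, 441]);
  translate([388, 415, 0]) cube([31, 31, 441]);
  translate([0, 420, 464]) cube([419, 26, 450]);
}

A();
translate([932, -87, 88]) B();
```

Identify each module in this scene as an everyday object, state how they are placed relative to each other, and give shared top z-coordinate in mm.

Both tops at z = 1002 mm.

A is a bookshelf. B is a chair. The chair is beside the bookshelf with their tops flush at z = 1002. The shared top z-coordinate is 1002 mm.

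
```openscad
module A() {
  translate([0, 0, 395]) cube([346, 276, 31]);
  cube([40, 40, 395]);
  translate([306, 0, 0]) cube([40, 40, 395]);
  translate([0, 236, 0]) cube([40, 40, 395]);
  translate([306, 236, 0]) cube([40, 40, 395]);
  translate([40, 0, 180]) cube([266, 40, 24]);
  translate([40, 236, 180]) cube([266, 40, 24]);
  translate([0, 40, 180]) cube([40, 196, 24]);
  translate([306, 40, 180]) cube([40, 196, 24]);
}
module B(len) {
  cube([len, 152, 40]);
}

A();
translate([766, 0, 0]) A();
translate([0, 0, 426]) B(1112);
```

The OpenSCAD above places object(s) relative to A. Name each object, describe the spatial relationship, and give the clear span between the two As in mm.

Second stool starts at x = 766; first ends at x = 346; clear span = 766 − 346 = 420 mm.

A is a stool. B is a beam. A beam spans the tops of two stools. The clear span between the two stools is 420 mm.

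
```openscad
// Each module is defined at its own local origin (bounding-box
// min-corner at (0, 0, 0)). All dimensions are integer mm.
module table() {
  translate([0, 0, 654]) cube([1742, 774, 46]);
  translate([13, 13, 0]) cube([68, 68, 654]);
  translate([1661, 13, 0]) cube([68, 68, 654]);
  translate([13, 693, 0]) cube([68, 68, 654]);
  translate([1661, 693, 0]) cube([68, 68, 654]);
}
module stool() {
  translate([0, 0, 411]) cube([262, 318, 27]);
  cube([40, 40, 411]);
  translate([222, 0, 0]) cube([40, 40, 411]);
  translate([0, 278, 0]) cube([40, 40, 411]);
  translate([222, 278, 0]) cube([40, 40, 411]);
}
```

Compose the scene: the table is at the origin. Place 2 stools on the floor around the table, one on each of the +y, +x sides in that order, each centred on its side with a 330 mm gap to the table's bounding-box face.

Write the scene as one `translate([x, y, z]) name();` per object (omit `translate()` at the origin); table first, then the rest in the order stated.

table();
translate([740, 1104, 0]) stool();
translate([2072, 228, 0]) stool();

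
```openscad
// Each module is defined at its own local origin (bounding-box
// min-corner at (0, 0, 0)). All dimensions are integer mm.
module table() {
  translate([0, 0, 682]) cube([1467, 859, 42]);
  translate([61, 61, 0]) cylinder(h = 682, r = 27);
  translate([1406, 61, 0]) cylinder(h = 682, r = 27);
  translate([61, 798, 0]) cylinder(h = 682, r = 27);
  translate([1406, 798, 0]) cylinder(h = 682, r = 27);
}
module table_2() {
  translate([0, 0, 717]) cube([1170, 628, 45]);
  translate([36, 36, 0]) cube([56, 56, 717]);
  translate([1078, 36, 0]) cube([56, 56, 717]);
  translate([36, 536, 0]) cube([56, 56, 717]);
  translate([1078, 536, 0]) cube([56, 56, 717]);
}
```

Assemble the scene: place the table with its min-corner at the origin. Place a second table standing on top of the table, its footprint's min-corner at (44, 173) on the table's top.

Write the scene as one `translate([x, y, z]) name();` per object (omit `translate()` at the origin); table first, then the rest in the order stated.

table();
translate([44, 173, 724]) table_2();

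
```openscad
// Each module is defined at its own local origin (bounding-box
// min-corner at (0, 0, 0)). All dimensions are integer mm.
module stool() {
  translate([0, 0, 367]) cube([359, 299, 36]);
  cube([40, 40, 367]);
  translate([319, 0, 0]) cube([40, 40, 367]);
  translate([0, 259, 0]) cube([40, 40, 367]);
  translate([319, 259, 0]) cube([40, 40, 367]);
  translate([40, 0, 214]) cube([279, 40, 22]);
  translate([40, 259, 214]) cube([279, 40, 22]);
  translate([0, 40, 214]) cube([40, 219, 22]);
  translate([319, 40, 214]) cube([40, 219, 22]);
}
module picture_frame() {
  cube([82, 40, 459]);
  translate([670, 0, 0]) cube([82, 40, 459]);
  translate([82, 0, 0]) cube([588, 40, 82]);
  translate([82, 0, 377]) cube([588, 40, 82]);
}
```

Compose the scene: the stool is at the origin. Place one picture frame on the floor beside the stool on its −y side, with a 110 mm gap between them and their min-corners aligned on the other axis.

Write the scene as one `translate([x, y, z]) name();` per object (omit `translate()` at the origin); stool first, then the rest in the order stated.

stool();
translate([0, -150, 0]) picture_frame();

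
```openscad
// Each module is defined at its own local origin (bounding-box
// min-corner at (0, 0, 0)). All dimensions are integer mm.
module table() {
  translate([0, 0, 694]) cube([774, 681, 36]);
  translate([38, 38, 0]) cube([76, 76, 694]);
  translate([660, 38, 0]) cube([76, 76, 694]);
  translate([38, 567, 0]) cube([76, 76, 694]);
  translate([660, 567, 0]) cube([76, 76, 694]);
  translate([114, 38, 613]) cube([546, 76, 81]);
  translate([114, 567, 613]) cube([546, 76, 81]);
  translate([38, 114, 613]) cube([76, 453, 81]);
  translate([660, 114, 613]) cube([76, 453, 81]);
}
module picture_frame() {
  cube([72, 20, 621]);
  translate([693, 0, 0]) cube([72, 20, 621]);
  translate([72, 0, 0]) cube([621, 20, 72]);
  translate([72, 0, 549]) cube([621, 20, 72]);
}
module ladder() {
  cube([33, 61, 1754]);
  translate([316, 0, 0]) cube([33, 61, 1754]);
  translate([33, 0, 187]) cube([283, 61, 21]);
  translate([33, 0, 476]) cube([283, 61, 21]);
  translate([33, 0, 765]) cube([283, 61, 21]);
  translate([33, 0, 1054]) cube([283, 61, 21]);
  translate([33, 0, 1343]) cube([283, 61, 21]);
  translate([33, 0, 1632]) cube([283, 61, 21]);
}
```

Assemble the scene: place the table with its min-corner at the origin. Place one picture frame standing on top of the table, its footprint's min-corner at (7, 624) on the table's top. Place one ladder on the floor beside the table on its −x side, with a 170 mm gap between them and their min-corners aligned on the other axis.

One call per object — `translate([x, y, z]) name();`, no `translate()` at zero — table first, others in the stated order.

table();
translate([7, 624, 730]) picture_frame();
translate([-519, 0, 0]) ladder();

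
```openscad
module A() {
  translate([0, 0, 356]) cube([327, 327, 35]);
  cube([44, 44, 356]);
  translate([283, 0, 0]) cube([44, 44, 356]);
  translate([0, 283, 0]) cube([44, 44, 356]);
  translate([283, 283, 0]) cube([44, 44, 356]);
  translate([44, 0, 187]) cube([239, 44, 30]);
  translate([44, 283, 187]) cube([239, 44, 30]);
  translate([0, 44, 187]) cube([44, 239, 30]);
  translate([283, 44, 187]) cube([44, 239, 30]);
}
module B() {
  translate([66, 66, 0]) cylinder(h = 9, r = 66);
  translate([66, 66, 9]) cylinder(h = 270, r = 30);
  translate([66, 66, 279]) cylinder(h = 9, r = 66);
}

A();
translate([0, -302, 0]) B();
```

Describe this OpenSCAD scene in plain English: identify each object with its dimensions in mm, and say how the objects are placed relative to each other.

A is a four-legged stool. The seat is a 327×327×35 mm slab whose top surface is at z = 391 mm; four square legs, each 44×44 mm in cross-section, run from the floor (z = 0) to the underside of the seat, each flush with a corner of the seat. Four stretchers, 44 mm wide and 30 mm tall, connect adjacent legs with their undersides at z = 187 mm, each running between the inner faces of the legs it joins and aligned with the legs' outer faces on the other axis.

B is a spool: two coaxial disc flanges of radius 66 mm and thickness 9 mm, joined by a core cylinder of radius 30 mm and height 270 mm. The lower flange rests on z = 0 and the three cylinders share a vertical axis.

The spool is on the floor beside the stool on its −y side.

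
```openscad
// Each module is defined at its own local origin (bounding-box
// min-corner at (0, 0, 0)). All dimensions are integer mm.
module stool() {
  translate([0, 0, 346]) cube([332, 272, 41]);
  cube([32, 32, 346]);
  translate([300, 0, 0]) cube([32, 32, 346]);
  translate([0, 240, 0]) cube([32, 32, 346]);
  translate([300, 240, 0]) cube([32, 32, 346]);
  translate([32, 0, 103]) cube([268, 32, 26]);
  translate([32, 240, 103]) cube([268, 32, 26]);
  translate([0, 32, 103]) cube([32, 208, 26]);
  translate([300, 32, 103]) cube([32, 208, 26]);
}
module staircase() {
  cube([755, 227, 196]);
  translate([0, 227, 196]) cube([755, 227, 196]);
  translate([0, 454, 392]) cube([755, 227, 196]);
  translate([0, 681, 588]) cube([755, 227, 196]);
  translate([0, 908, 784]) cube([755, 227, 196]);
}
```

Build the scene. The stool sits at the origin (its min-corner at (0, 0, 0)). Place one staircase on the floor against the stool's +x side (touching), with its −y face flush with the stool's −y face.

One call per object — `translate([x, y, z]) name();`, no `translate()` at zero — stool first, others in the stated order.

stool();
translate([332, 0, 0]) staircase();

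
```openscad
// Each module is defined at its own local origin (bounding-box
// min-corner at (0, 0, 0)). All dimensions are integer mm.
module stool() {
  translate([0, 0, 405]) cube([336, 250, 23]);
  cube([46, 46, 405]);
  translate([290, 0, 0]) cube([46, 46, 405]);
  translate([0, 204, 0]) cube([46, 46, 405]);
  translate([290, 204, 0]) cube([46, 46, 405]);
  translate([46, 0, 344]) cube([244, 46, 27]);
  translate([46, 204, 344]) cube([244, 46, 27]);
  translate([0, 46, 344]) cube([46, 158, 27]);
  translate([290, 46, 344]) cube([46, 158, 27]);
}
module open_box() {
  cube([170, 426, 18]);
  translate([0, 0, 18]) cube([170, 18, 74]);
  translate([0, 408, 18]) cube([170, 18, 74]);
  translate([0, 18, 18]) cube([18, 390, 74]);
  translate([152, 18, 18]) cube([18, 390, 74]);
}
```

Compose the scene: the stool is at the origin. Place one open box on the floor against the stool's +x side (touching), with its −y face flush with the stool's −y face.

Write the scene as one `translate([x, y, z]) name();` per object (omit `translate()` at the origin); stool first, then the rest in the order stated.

stool();
translate([336, 0, 0]) open_box();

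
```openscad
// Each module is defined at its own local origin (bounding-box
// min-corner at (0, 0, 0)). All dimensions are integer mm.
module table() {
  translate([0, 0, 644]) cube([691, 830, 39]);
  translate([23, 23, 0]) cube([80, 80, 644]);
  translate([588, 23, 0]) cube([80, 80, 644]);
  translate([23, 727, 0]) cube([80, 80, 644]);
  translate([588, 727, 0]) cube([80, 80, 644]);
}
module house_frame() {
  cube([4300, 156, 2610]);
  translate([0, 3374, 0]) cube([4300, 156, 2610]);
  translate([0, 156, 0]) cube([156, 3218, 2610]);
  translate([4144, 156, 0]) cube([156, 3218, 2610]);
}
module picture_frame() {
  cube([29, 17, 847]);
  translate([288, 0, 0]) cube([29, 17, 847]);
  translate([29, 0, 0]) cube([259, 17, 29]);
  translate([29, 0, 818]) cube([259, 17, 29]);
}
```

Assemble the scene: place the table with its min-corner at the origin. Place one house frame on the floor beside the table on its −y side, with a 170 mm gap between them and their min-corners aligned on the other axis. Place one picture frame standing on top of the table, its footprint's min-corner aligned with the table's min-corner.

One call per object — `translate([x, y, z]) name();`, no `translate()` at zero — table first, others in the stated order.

table();
translate([0, -3700, 0]) house_frame();
translate([0, 0, 683]) picture_frame();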